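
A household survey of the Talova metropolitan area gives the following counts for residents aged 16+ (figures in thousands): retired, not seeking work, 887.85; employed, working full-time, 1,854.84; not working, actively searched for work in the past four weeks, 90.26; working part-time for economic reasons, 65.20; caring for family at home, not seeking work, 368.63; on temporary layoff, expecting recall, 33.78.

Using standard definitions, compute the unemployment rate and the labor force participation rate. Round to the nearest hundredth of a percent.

Unemployment rate ≈ 6.07%; labor force participation rate ≈ 61.93%.

Employed = 1,854.84 + 65.20 = 1,920.04 thousand (anyone who worked, including part-time for economic reasons, counts as employed).
Unemployed = 90.26 + 33.78 = 124.04 thousand (jobless and actively searching, or on temporary layoff).
Labor force = 1,920.04 + 124.04 = 2,044.08 thousand.
Not in labor force = 887.85 + 368.63 = 1,256.48 thousand (those not working and not actively searching are outside the labor force).
Civilian working-age population = 2,044.08 + 1,256.48 = 3,300.56 thousand.
Unemployment rate = 124.04 / 2,044.08 = 6.07%.
Labor force participation rate = 2,044.08 / 3,300.56 = 61.93%.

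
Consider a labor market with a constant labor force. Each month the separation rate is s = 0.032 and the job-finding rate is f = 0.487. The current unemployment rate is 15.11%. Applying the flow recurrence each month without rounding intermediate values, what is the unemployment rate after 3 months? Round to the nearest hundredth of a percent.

With a fixed labor force, u_{t+1} = u_t + s·(1−u_t) − f·u_t = u_t·(1−s−f) + s.
Here 1−s−f = 0.481 and s = 0.032.
u_1 = 0.151100 × 0.481 + 0.032 = 0.104679.
u_2 = 0.104679 × 0.481 + 0.032 = 0.082351.
u_3 = 0.082351 × 0.481 + 0.032 = 0.071611.

Unemployment rate after three months ≈ 7.16%.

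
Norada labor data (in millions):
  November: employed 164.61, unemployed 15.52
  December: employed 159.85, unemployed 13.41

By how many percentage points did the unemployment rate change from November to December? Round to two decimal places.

November: labor force = 164.61 + 15.52 = 180.13; u = 15.52/180.13 = 8.62%.
December: labor force = 159.85 + 13.41 = 173.26; u = 13.41/173.26 = 7.74%.
Change = 7.74% − 8.62% = −0.88 pp.

The unemployment rate changed by −0.88 percentage points.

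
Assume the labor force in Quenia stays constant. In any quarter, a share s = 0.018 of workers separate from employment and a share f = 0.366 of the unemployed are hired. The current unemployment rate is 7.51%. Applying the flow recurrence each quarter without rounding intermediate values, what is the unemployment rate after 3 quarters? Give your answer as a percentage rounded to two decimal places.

Unemployment rate after three quarters ≈ 5.35%.

With a fixed labor force, u_{t+1} = u_t + s·(1−u_t) − f·u_t = u_t·(1−s−f) + s.
Here 1−s−f = 0.616 and s = 0.018.
u_1 = 0.075100 × 0.616 + 0.018 = 0.064262.
u_2 = 0.064262 × 0.616 + 0.018 = 0.057585.
u_3 = 0.057585 × 0.616 + 0.018 = 0.053472.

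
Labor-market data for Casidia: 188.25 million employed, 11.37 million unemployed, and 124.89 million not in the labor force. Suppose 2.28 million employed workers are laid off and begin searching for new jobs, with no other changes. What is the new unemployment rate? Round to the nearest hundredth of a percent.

Initially, labor force = 188.25 + 11.37 = 199.62 million, so u = 11.37/199.62 = 5.70%.
After the change, employed falls and unemployed rises by 2.28; labor force unchanged → E = 185.97, U = 13.65, labor force = 199.62 million.
New unemployment rate = 13.65 / 199.62 = 6.84%.

New unemployment rate ≈ 6.84%.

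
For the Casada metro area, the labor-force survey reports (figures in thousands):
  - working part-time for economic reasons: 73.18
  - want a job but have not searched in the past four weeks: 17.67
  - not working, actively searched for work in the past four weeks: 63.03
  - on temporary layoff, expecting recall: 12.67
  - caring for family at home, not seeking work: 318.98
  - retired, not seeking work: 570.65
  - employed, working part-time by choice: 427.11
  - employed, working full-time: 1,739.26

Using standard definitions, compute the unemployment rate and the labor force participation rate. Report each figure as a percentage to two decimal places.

Unemployment rate ≈ 3.27%; labor force participation rate ≈ 71.85%.

Employed = 73.18 + 427.11 + 1,739.26 = 2,239.55 thousand (anyone who worked, including part-time for economic reasons, counts as employed).
Unemployed = 63.03 + 12.67 = 75.70 thousand (jobless and actively searching, or on temporary layoff).
Labor force = 2,239.55 + 75.70 = 2,315.25 thousand.
Not in labor force = 17.67 + 318.98 + 570.65 = 907.30 thousand (those not working and not actively searching are outside the labor force — including those who want a job but have given up searching).
Civilian working-age population = 2,315.25 + 907.30 = 3,222.55 thousand.
Unemployment rate = 75.70 / 2,315.25 = 3.27%.
Labor force participation rate = 2,315.25 / 3,222.55 = 71.85%.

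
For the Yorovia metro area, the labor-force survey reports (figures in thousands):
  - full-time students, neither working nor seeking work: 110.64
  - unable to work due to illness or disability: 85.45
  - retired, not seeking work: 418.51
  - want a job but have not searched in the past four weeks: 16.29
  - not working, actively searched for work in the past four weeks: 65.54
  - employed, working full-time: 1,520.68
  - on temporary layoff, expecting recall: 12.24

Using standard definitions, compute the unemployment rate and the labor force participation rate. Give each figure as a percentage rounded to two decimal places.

Unemployment rate ≈ 4.87%; labor force participation rate ≈ 71.70%.

Employed = 1,520.68 thousand.
Unemployed = 65.54 + 12.24 = 77.78 thousand (jobless and actively searching, or on temporary layoff).
Labor force = 1,520.68 + 77.78 = 1,598.46 thousand.
Not in labor force = 110.64 + 85.45 + 418.51 + 16.29 = 630.89 thousand (those not working and not actively searching are outside the labor force — including those who want a job but have given up searching).
Civilian working-age population = 1,598.46 + 630.89 = 2,229.35 thousand.
Unemployment rate = 77.78 / 1,598.46 = 4.87%.
Labor force participation rate = 1,598.46 / 2,229.35 = 71.70%.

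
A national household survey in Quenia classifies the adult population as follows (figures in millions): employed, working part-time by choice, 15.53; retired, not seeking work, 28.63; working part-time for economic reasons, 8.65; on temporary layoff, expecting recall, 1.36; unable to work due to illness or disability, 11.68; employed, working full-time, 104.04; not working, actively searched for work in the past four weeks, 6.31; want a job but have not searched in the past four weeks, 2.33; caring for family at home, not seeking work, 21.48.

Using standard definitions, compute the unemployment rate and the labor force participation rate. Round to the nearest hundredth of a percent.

Unemployment rate ≈ 5.64%; labor force participation rate ≈ 67.94%.

Employed = 15.53 + 8.65 + 104.04 = 128.22 million (anyone who worked, including part-time for economic reasons, counts as employed).
Unemployed = 1.36 + 6.31 = 7.67 million (jobless and actively searching, or on temporary layoff).
Labor force = 128.22 + 7.67 = 135.89 million.
Not in labor force = 28.63 + 11.68 + 2.33 + 21.48 = 64.12 million (those not working and not actively searching are outside the labor force — including those who want a job but have given up searching).
Civilian working-age population = 135.89 + 64.12 = 200.01 million.
Unemployment rate = 7.67 / 135.89 = 5.64%.
Labor force participation rate = 135.89 / 200.01 = 67.94%.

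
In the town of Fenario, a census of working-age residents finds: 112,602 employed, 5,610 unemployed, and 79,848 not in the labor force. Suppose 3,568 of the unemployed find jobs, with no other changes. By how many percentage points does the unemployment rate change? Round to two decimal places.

The unemployment rate changes by −3.02 percentage points.

Initially, labor force = 112,602 + 5,610 = 118,212, so u = 5,610/118,212 = 4.75%.
After the change, unemployed falls and employed rises by 3,568; labor force unchanged → E = 116,170, U = 2,042, labor force = 118,212.
New unemployment rate = 2,042 / 118,212 = 1.73%.
Change = 1.73% − 4.75% = −3.02 percentage points.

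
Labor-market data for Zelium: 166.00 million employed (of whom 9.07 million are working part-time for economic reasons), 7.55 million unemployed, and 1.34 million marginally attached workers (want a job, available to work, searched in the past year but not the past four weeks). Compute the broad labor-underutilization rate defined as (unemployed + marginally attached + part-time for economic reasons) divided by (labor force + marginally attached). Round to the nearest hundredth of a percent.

Broad underutilization rate ≈ 10.27%.

Labor force = 166.00 + 7.55 = 173.55 million.
Numerator = 7.55 + 1.34 + 9.07 = 17.96 million.
Denominator = 173.55 + 1.34 = 174.89 million.
Broad rate = 17.96 / 174.89 = 10.27%.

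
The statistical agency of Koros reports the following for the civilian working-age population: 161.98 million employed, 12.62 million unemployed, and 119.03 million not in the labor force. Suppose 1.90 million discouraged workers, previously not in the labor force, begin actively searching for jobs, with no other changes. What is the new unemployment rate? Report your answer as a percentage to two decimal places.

Initially, labor force = 161.98 + 12.62 = 174.60 million, so u = 12.62/174.60 = 7.23%.
After the change, unemployed and labor force both rise by 1.90 → E = 161.98, U = 14.52, labor force = 176.50 million.
New unemployment rate = 14.52 / 176.50 = 8.23%.

New unemployment rate ≈ 8.23%.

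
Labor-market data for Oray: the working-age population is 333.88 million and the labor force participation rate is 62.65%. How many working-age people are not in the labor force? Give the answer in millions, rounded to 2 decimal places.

Share not in the labor force = 1 − 0.6265 = 0.3735.
Not in labor force = 0.3735 × 333.88 ≈ 124.70 million.

About 124.70 million are not in the labor force.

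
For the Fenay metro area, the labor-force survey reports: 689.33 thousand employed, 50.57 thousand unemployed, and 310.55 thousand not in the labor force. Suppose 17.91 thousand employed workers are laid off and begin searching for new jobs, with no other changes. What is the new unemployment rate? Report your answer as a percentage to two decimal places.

New unemployment rate ≈ 9.26%.

Initially, labor force = 689.33 + 50.57 = 739.90 thousand, so u = 50.57/739.90 = 6.83%.
After the change, employed falls and unemployed rises by 17.91; labor force unchanged → E = 671.42, U = 68.48, labor force = 739.90 thousand.
New unemployment rate = 68.48 / 739.90 = 9.26%.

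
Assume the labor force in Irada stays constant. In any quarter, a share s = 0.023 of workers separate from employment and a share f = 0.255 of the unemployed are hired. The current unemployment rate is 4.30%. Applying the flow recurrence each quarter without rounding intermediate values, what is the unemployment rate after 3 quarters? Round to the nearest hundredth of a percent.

Unemployment rate after three quarters ≈ 6.78%.

With a fixed labor force, u_{t+1} = u_t + s·(1−u_t) − f·u_t = u_t·(1−s−f) + s.
Here 1−s−f = 0.722 and s = 0.023.
u_1 = 0.043000 × 0.722 + 0.023 = 0.054046.
u_2 = 0.054046 × 0.722 + 0.023 = 0.062021.
u_3 = 0.062021 × 0.722 + 0.023 = 0.067779.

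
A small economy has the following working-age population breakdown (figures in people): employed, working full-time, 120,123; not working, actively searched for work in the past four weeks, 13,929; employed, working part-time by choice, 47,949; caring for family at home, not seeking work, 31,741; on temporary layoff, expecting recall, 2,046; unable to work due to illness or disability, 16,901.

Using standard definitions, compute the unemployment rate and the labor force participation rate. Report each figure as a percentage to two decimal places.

Employed = 120,123 + 47,949 = 168,072.
Unemployed = 13,929 + 2,046 = 15,975 (jobless and actively searching, or on temporary layoff).
Labor force = 168,072 + 15,975 = 184,047.
Not in labor force = 31,741 + 16,901 = 48,642 (those not working and not actively searching are outside the labor force).
Civilian working-age population = 184,047 + 48,642 = 232,689.
Unemployment rate = 15,975 / 184,047 = 8.68%.
Labor force participation rate = 184,047 / 232,689 = 79.10%.

Unemployment rate ≈ 8.68%; labor force participation rate ≈ 79.10%.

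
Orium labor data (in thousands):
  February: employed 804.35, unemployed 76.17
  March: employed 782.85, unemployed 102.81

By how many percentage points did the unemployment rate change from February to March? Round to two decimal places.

The unemployment rate changed by +2.96 percentage points.

February: labor force = 804.35 + 76.17 = 880.52; u = 76.17/880.52 = 8.65%.
March: labor force = 782.85 + 102.81 = 885.66; u = 102.81/885.66 = 11.61%.
Change = 11.61% − 8.65% = +2.96 pp.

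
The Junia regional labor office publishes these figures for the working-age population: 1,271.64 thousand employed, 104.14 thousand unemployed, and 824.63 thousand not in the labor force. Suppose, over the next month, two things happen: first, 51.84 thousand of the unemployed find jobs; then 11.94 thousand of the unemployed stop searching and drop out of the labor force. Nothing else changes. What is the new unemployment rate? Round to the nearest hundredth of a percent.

Initially, labor force = 1,271.64 + 104.14 = 1,375.78 thousand, so u = 104.14/1,375.78 = 7.57%.
After the first change, unemployed falls and employed rises by 51.84; labor force unchanged → E = 1,323.48, U = 52.30, labor force = 1,375.78 thousand.
After the second change, unemployed and labor force both fall by 11.94 → E = 1,323.48, U = 40.36, labor force = 1,363.84 thousand.
New unemployment rate = 40.36 / 1,363.84 = 2.96%.

New unemployment rate ≈ 2.96%.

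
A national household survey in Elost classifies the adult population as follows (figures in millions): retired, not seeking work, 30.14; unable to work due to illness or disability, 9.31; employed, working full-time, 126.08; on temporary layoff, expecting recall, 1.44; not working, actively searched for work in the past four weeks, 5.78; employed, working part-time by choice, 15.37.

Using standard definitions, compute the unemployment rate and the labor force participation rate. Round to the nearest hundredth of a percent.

Unemployment rate ≈ 4.86%; labor force participation rate ≈ 79.03%.

Employed = 126.08 + 15.37 = 141.45 million.
Unemployed = 1.44 + 5.78 = 7.22 million (jobless and actively searching, or on temporary layoff).
Labor force = 141.45 + 7.22 = 148.67 million.
Not in labor force = 30.14 + 9.31 = 39.45 million (those not working and not actively searching are outside the labor force).
Civilian working-age population = 148.67 + 39.45 = 188.12 million.
Unemployment rate = 7.22 / 148.67 = 4.86%.
Labor force participation rate = 148.67 / 188.12 = 79.03%.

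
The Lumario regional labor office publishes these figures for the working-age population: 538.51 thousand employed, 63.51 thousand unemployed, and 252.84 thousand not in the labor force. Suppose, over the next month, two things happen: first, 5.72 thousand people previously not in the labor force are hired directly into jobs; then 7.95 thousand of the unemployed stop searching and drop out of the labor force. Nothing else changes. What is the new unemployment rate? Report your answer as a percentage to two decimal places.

New unemployment rate ≈ 9.26%.

Initially, labor force = 538.51 + 63.51 = 602.02 thousand, so u = 63.51/602.02 = 10.55%.
After the first change, employed and labor force both rise by 5.72; unemployed unchanged → E = 544.23, U = 63.51, labor force = 607.74 thousand.
After the second change, unemployed and labor force both fall by 7.95 → E = 544.23, U = 55.56, labor force = 599.79 thousand.
New unemployment rate = 55.56 / 599.79 = 9.26%.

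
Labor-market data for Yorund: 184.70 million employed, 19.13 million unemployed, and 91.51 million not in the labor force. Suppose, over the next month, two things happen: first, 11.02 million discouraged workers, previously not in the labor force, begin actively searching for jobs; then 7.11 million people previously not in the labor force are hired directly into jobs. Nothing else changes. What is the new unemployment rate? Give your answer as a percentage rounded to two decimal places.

Initially, labor force = 184.70 + 19.13 = 203.83 million, so u = 19.13/203.83 = 9.39%.
After the first change, unemployed and labor force both rise by 11.02 → E = 184.70, U = 30.15, labor force = 214.85 million.
After the second change, employed and labor force both rise by 7.11; unemployed unchanged → E = 191.81, U = 30.15, labor force = 221.96 million.
New unemployment rate = 30.15 / 221.96 = 13.58%.

New unemployment rate ≈ 13.58%.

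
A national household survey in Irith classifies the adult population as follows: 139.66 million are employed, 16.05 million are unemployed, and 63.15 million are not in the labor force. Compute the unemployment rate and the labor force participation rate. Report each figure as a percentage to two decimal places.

Unemployment rate ≈ 10.31%; labor force participation rate ≈ 71.15%.

Labor force = employed + unemployed = 139.66 + 16.05 = 155.71 million.
Working-age population = 155.71 + 63.15 = 218.86 million.
Unemployment rate = 16.05 / 155.71 = 10.31%.
Labor force participation rate = 155.71 / 218.86 = 71.15%.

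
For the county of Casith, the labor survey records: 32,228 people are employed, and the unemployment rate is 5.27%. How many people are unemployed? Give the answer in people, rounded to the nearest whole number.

Let U be the number unemployed. The labor force is E + U, and U/(E+U) = 0.0527.
So U = 0.0527 × 32,228 / (1 − 0.0527) = 1698.42 / 0.9473 ≈ 1,793.

About 1,793 are unemployed.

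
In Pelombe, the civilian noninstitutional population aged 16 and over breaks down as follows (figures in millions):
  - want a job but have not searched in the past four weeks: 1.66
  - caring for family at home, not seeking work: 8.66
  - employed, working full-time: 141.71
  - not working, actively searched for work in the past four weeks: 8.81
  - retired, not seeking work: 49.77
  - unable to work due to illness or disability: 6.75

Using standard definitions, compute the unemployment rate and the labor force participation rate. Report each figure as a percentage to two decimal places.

Unemployment rate ≈ 5.85%; labor force participation rate ≈ 69.25%.

Employed = 141.71 million.
Unemployed = 8.81 million.
Labor force = 141.71 + 8.81 = 150.52 million.
Not in labor force = 1.66 + 8.66 + 49.77 + 6.75 = 66.84 million (those not working and not actively searching are outside the labor force — including those who want a job but have given up searching).
Civilian working-age population = 150.52 + 66.84 = 217.36 million.
Unemployment rate = 8.81 / 150.52 = 5.85%.
Labor force participation rate = 150.52 / 217.36 = 69.25%.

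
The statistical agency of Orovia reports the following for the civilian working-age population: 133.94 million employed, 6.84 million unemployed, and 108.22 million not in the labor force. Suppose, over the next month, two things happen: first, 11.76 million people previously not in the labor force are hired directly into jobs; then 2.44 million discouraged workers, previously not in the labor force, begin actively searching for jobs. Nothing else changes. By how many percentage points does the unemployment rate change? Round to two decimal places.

Initially, labor force = 133.94 + 6.84 = 140.78 million, so u = 6.84/140.78 = 4.86%.
After the first change, employed and labor force both rise by 11.76; unemployed unchanged → E = 145.70, U = 6.84, labor force = 152.54 million.
After the second change, unemployed and labor force both rise by 2.44 → E = 145.70, U = 9.28, labor force = 154.98 million.
New unemployment rate = 9.28 / 154.98 = 5.99%.
Change = 5.99% − 4.86% = +1.13 percentage points.

The unemployment rate changes by +1.13 percentage points.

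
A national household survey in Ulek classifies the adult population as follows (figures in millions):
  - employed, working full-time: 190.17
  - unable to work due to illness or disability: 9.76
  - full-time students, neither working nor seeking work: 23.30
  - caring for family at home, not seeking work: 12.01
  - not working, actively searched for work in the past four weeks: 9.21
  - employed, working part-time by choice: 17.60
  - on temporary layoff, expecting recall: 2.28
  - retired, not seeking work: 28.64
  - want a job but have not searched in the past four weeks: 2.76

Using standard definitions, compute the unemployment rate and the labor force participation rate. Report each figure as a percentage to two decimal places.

Unemployment rate ≈ 5.24%; labor force participation rate ≈ 74.14%.

Employed = 190.17 + 17.60 = 207.77 million.
Unemployed = 9.21 + 2.28 = 11.49 million (jobless and actively searching, or on temporary layoff).
Labor force = 207.77 + 11.49 = 219.26 million.
Not in labor force = 9.76 + 23.30 + 12.01 + 28.64 + 2.76 = 76.47 million (those not working and not actively searching are outside the labor force — including those who want a job but have given up searching).
Civilian working-age population = 219.26 + 76.47 = 295.73 million.
Unemployment rate = 11.49 / 219.26 = 5.24%.
Labor force participation rate = 219.26 / 295.73 = 74.14%.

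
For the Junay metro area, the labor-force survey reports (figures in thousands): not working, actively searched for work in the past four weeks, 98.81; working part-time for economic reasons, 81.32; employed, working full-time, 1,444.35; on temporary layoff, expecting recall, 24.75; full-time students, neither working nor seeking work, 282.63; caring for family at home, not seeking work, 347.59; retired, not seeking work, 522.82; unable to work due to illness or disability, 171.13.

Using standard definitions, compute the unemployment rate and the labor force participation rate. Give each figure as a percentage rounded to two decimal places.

Employed = 81.32 + 1,444.35 = 1,525.67 thousand (anyone who worked, including part-time for economic reasons, counts as employed).
Unemployed = 98.81 + 24.75 = 123.56 thousand (jobless and actively searching, or on temporary layoff).
Labor force = 1,525.67 + 123.56 = 1,649.23 thousand.
Not in labor force = 282.63 + 347.59 + 522.82 + 171.13 = 1,324.17 thousand (those not working and not actively searching are outside the labor force).
Civilian working-age population = 1,649.23 + 1,324.17 = 2,973.40 thousand.
Unemployment rate = 123.56 / 1,649.23 = 7.49%.
Labor force participation rate = 1,649.23 / 2,973.40 = 55.47%.

Unemployment rate ≈ 7.49%; labor force participation rate ≈ 55.47%.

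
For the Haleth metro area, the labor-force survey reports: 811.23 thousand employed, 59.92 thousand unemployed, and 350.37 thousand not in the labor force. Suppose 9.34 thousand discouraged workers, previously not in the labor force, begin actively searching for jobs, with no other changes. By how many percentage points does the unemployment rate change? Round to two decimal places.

The unemployment rate changes by +0.99 percentage points.

Initially, labor force = 811.23 + 59.92 = 871.15 thousand, so u = 59.92/871.15 = 6.88%.
After the change, unemployed and labor force both rise by 9.34 → E = 811.23, U = 69.26, labor force = 880.49 thousand.
New unemployment rate = 69.26 / 880.49 = 7.87%.
Change = 7.87% − 6.88% = +0.99 percentage points.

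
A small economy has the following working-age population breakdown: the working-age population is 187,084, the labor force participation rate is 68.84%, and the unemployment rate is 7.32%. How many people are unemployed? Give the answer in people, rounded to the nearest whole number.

About 9,427 are unemployed.

Labor force = 0.6884 × 187,084 = 128,789.
Unemployed = 0.0732 × 128,789 ≈ 9,427.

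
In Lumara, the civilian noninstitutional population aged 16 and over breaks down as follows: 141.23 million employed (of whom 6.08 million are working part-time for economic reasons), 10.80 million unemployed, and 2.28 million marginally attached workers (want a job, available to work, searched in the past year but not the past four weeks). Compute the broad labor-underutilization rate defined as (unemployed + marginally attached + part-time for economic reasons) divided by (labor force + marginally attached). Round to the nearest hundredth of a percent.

Labor force = 141.23 + 10.80 = 152.03 million.
Numerator = 10.80 + 2.28 + 6.08 = 19.16 million.
Denominator = 152.03 + 2.28 = 154.31 million.
Broad rate = 19.16 / 154.31 = 12.42%.

Broad underutilization rate ≈ 12.42%.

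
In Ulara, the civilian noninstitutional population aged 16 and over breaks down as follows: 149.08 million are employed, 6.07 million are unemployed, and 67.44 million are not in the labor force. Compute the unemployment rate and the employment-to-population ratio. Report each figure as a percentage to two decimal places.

Labor force = employed + unemployed = 149.08 + 6.07 = 155.15 million.
Working-age population = 155.15 + 67.44 = 222.59 million.
Unemployment rate = 6.07 / 155.15 = 3.91%.
Employment-population ratio = 149.08 / 222.59 = 66.98%.

Unemployment rate ≈ 3.91%; employment-population ratio ≈ 66.98%.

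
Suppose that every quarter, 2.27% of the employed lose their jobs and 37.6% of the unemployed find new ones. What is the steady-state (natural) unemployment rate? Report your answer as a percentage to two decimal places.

Steady-state unemployment rate ≈ 5.69%.

At steady state the flows balance: s·E = f·U, so U/(E+U) = s/(s+f).
u* = 2.27 / (2.27 + 37.6) = 2.27 / 39.87 = 5.69%.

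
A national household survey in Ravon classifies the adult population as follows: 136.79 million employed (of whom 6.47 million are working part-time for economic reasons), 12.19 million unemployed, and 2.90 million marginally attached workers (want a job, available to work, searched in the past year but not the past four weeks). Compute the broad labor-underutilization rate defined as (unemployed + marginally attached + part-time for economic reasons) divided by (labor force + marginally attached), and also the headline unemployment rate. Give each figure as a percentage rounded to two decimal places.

Labor force = 136.79 + 12.19 = 148.98 million.
Numerator = 12.19 + 2.90 + 6.47 = 21.56 million.
Denominator = 148.98 + 2.90 = 151.88 million.
Broad rate = 21.56 / 151.88 = 14.20%.
Headline unemployment rate = 12.19 / 148.98 = 8.18%.

Broad underutilization rate ≈ 14.20%; headline unemployment rate ≈ 8.18%.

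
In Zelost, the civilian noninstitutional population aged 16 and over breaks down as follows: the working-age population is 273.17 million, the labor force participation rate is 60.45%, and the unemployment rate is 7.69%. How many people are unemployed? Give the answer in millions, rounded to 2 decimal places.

About 12.70 million are unemployed.

Labor force = 0.6045 × 273.17 = 165.13 million.
Unemployed = 0.0769 × 165.13 ≈ 12.70 million.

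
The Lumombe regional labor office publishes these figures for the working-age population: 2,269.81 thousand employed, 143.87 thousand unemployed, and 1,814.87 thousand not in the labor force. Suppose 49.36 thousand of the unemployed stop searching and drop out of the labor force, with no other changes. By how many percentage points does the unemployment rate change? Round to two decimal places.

Initially, labor force = 2,269.81 + 143.87 = 2,413.68 thousand, so u = 143.87/2,413.68 = 5.96%.
After the change, unemployed and labor force both fall by 49.36 → E = 2,269.81, U = 94.51, labor force = 2,364.32 thousand.
New unemployment rate = 94.51 / 2,364.32 = 4.00%.
Change = 4.00% − 5.96% = −1.96 percentage points.

The unemployment rate changes by −1.96 percentage points.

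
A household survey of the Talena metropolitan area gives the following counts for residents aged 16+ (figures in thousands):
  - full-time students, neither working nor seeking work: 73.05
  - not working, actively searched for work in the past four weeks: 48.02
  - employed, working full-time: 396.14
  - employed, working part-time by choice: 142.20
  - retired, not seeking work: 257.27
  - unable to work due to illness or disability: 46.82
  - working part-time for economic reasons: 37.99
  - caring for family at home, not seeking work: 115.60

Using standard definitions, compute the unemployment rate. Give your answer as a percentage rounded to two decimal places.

Employed = 396.14 + 142.20 + 37.99 = 576.33 thousand (anyone who worked, including part-time for economic reasons, counts as employed).
Unemployed = 48.02 thousand.
Labor force = 576.33 + 48.02 = 624.35 thousand.
Unemployment rate = 48.02 / 624.35 = 7.69%.

Unemployment rate ≈ 7.69%.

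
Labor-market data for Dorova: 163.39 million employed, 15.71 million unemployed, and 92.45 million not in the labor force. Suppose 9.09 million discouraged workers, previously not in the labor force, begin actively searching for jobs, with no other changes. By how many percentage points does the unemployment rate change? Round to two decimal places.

The unemployment rate changes by +4.41 percentage points.

Initially, labor force = 163.39 + 15.71 = 179.10 million, so u = 15.71/179.10 = 8.77%.
After the change, unemployed and labor force both rise by 9.09 → E = 163.39, U = 24.80, labor force = 188.19 million.
New unemployment rate = 24.80 / 188.19 = 13.18%.
Change = 13.18% − 8.77% = +4.41 percentage points.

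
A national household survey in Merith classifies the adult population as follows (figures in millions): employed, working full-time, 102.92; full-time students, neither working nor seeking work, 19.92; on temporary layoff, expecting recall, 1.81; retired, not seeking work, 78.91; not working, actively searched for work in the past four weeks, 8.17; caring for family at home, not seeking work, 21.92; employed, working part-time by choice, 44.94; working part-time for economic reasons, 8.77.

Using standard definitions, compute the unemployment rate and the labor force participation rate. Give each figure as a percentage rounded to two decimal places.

Unemployment rate ≈ 5.99%; labor force participation rate ≈ 57.98%.

Employed = 102.92 + 44.94 + 8.77 = 156.63 million (anyone who worked, including part-time for economic reasons, counts as employed).
Unemployed = 1.81 + 8.17 = 9.98 million (jobless and actively searching, or on temporary layoff).
Labor force = 156.63 + 9.98 = 166.61 million.
Not in labor force = 19.92 + 78.91 + 21.92 = 120.75 million (those not working and not actively searching are outside the labor force).
Civilian working-age population = 166.61 + 120.75 = 287.36 million.
Unemployment rate = 9.98 / 166.61 = 5.99%.
Labor force participation rate = 166.61 / 287.36 = 57.98%.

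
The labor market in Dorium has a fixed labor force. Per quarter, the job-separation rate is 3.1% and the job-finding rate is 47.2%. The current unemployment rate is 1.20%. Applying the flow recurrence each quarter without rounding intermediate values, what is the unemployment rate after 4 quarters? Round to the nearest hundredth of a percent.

With a fixed labor force, u_{t+1} = u_t + s·(1−u_t) − f·u_t = u_t·(1−s−f) + s.
Here 1−s−f = 0.497 and s = 0.031.
u_1 = 0.012000 × 0.497 + 0.031 = 0.036964.
u_2 = 0.036964 × 0.497 + 0.031 = 0.049371.
u_3 = 0.049371 × 0.497 + 0.031 = 0.055537.
u_4 = 0.055537 × 0.497 + 0.031 = 0.058602.

Unemployment rate after four quarters ≈ 5.86%.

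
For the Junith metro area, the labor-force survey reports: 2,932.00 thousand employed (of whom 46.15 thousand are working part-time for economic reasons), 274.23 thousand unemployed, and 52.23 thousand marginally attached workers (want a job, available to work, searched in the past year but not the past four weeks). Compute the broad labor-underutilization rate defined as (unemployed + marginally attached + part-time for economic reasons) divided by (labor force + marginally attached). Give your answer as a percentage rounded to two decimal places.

Labor force = 2,932.00 + 274.23 = 3,206.23 thousand.
Numerator = 274.23 + 52.23 + 46.15 = 372.61 thousand.
Denominator = 3,206.23 + 52.23 = 3,258.46 thousand.
Broad rate = 372.61 / 3,258.46 = 11.44%.

Broad underutilization rate ≈ 11.44%.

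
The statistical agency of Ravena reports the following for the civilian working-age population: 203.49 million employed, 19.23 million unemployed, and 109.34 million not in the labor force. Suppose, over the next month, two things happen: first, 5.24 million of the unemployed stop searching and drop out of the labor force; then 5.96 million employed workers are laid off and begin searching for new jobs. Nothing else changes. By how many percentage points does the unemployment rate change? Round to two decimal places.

The unemployment rate changes by +0.54 percentage points.

Initially, labor force = 203.49 + 19.23 = 222.72 million, so u = 19.23/222.72 = 8.63%.
After the first change, unemployed and labor force both fall by 5.24 → E = 203.49, U = 13.99, labor force = 217.48 million.
After the second change, employed falls and unemployed rises by 5.96; labor force unchanged → E = 197.53, U = 19.95, labor force = 217.48 million.
New unemployment rate = 19.95 / 217.48 = 9.17%.
Change = 9.17% − 8.63% = +0.54 percentage points.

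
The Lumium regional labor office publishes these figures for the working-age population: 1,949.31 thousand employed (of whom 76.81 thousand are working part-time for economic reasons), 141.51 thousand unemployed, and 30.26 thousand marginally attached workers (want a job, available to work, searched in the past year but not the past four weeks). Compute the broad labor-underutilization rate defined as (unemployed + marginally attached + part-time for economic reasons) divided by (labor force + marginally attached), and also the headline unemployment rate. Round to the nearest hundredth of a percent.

Labor force = 1,949.31 + 141.51 = 2,090.82 thousand.
Numerator = 141.51 + 30.26 + 76.81 = 248.58 thousand.
Denominator = 2,090.82 + 30.26 = 2,121.08 thousand.
Broad rate = 248.58 / 2,121.08 = 11.72%.
Headline unemployment rate = 141.51 / 2,090.82 = 6.77%.

Broad underutilization rate ≈ 11.72%; headline unemployment rate ≈ 6.77%.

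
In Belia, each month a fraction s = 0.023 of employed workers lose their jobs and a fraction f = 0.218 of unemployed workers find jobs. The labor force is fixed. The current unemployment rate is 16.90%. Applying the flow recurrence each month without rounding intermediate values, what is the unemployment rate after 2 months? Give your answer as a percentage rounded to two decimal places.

With a fixed labor force, u_{t+1} = u_t + s·(1−u_t) − f·u_t = u_t·(1−s−f) + s.
Here 1−s−f = 0.759 and s = 0.023.
u_1 = 0.169000 × 0.759 + 0.023 = 0.151271.
u_2 = 0.151271 × 0.759 + 0.023 = 0.137815.

Unemployment rate after two months ≈ 13.78%.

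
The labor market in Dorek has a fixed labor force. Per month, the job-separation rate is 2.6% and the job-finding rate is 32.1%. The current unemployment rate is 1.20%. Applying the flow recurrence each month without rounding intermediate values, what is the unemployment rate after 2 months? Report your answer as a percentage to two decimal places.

Unemployment rate after two months ≈ 4.81%.

With a fixed labor force, u_{t+1} = u_t + s·(1−u_t) − f·u_t = u_t·(1−s−f) + s.
Here 1−s−f = 0.653 and s = 0.026.
u_1 = 0.012000 × 0.653 + 0.026 = 0.033836.
u_2 = 0.033836 × 0.653 + 0.026 = 0.048095.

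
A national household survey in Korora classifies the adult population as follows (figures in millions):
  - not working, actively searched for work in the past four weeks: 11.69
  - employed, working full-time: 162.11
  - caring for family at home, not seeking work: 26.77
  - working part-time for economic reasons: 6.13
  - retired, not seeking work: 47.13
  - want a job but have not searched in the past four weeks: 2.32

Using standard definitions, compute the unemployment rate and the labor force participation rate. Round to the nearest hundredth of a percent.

Unemployment rate ≈ 6.50%; labor force participation rate ≈ 70.24%.

Employed = 162.11 + 6.13 = 168.24 million (anyone who worked, including part-time for economic reasons, counts as employed).
Unemployed = 11.69 million.
Labor force = 168.24 + 11.69 = 179.93 million.
Not in labor force = 26.77 + 47.13 + 2.32 = 76.22 million (those not working and not actively searching are outside the labor force — including those who want a job but have given up searching).
Civilian working-age population = 179.93 + 76.22 = 256.15 million.
Unemployment rate = 11.69 / 179.93 = 6.50%.
Labor force participation rate = 179.93 / 256.15 = 70.24%.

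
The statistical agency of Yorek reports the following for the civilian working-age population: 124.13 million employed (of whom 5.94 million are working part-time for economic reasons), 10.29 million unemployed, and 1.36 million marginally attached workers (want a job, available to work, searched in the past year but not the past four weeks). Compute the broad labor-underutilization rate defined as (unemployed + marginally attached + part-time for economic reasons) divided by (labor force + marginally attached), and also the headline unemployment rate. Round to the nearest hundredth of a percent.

Labor force = 124.13 + 10.29 = 134.42 million.
Numerator = 10.29 + 1.36 + 5.94 = 17.59 million.
Denominator = 134.42 + 1.36 = 135.78 million.
Broad rate = 17.59 / 135.78 = 12.95%.
Headline unemployment rate = 10.29 / 134.42 = 7.66%.

Broad underutilization rate ≈ 12.95%; headline unemployment rate ≈ 7.66%.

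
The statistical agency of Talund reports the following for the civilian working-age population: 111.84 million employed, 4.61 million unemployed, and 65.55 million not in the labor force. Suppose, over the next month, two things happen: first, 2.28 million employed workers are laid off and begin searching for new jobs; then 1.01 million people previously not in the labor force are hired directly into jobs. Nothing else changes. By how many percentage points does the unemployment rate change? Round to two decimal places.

The unemployment rate changes by +1.91 percentage points.

Initially, labor force = 111.84 + 4.61 = 116.45 million, so u = 4.61/116.45 = 3.96%.
After the first change, employed falls and unemployed rises by 2.28; labor force unchanged → E = 109.56, U = 6.89, labor force = 116.45 million.
After the second change, employed and labor force both rise by 1.01; unemployed unchanged → E = 110.57, U = 6.89, labor force = 117.46 million.
New unemployment rate = 6.89 / 117.46 = 5.87%.
Change = 5.87% − 3.96% = +1.91 percentage points.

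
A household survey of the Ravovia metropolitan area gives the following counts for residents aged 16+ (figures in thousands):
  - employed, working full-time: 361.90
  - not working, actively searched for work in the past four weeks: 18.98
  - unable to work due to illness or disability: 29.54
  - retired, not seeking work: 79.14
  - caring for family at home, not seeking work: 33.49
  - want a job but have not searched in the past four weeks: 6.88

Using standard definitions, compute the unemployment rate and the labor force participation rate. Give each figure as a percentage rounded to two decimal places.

Unemployment rate ≈ 4.98%; labor force participation rate ≈ 71.87%.

Employed = 361.90 thousand.
Unemployed = 18.98 thousand.
Labor force = 361.90 + 18.98 = 380.88 thousand.
Not in labor force = 29.54 + 79.14 + 33.49 + 6.88 = 149.05 thousand (those not working and not actively searching are outside the labor force — including those who want a job but have given up searching).
Civilian working-age population = 380.88 + 149.05 = 529.93 thousand.
Unemployment rate = 18.98 / 380.88 = 4.98%.
Labor force participation rate = 380.88 / 529.93 = 71.87%.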